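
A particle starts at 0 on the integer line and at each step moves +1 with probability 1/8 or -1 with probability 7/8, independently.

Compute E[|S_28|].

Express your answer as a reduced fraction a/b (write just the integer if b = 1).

Answer: 12693721682654462006022501/604462909807314587353088

Derivation:
S_28 takes values m ≡ 0 (mod 2) with |m| ≤ 28; P(S_28=m) = C(28,(28+m)/2) · (1/8)^((28+m)/2) · (7/8)^((28-m)/2).
Distribution: P(S=-28)=459986536544739960976801/19342813113834066795298816, P(S=-26)=459986536544739960976801/4835703278458516698824704, P(S=-24)=1774233783815425563767661/9671406556917033397649408, P(S=-22)=1098335199504787253760933/4835703278458516698824704, P(S=-20)=3922625712517097334860475/19342813113834066795298816, P(S=-18)=336225061072894057273755/2417851639229258349412352, P(S=-16)=368246495460788729395065/4835703278458516698824704, P(S=-14)=82667580613646449456035/2417851639229258349412352, P(S=-12)=248002741840939348368105/19342813113834066795298816, P(S=-10)=19682757288963440346675/4835703278458516698824704, P(S=-8)=10684925385437296188195/9671406556917033397649408, P(S=-6)=1248887382713450203815/4835703278458516698824704, P(S=-4)=1011004071720412069755/19342813113834066795298816, P(S=-2)=11109934854070462305/1208925819614629174706176, P(S=0)=3401000465531774175/2417851639229258349412352, P(S=2)=226733364368784945/1208925819614629174706176, P(S=4)=421076248113457755/19342813113834066795298816, P(S=6)=10615367599498935/4835703278458516698824704, P(S=8)=1853476882452195/9671406556917033397649408, P(S=10)=69679582047075/4835703278458516698824704, P(S=12)=17917606812105/19342813113834066795298816, P(S=14)=121888481715/2417851639229258349412352, P(S=16)=11080771065/4835703278458516698824704, P(S=18)=206473995/2417851639229258349412352, P(S=20)=49160475/19342813113834066795298816, P(S=22)=280917/4835703278458516698824704, P(S=24)=9261/9671406556917033397649408, P(S=26)=49/4835703278458516698824704, P(S=28)=1/19342813113834066795298816
E[|S_28|] = Σ_m |m|·P(S_28=m) = 12693721682654462006022501/604462909807314587353088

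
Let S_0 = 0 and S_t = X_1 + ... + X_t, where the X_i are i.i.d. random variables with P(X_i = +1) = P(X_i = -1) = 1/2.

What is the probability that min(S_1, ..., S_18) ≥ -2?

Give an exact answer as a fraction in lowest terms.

Let f(t,s) = #length-t paths at position s with S_1..S_t all ≥ -2.
f(t,s) = f(t-1,s-1) + f(t-1,s+1) for s ≥ -2; f(t,s) = 0 for s < -2.
t=0: f(0,0)=1
t=1: f(1,-1)=1 f(1,1)=1
t=2: f(2,-2)=1 f(2,0)=2 f(2,2)=1
t=3: f(3,-1)=3 f(3,1)=3 f(3,3)=1
t=4: f(4,-2)=3 f(4,0)=6 f(4,2)=4 f(4,4)=1
t=5: f(5,-1)=9 f(5,1)=10 f(5,3)=5 f(5,5)=1
t=6: f(6,-2)=9 f(6,0)=19 f(6,2)=15 f(6,4)=6 f(6,6)=1
t=7: f(7,-1)=28 f(7,1)=34 f(7,3)=21 f(7,5)=7 f(7,7)=1
t=8: f(8,-2)=28 f(8,0)=62 f(8,2)=55 f(8,4)=28 f(8,6)=8 f(8,8)=1
t=9: f(9,-1)=90 f(9,1)=117 f(9,3)=83 f(9,5)=36 f(9,7)=9 f(9,9)=1
t=10: f(10,-2)=90 f(10,0)=207 f(10,2)=200 f(10,4)=119 f(10,6)=45 f(10,8)=10 f(10,10)=1
t=11: f(11,-1)=297 f(11,1)=407 f(11,3)=319 f(11,5)=164 f(11,7)=55 f(11,9)=11 f(11,11)=1
t=12: f(12,-2)=297 f(12,0)=704 f(12,2)=726 f(12,4)=483 f(12,6)=219 f(12,8)=66 f(12,10)=12 f(12,12)=1
t=13: f(13,-1)=1001 f(13,1)=1430 f(13,3)=1209 f(13,5)=702 f(13,7)=285 f(13,9)=78 f(13,11)=13 f(13,13)=1
t=14: f(14,-2)=1001 f(14,0)=2431 f(14,2)=2639 f(14,4)=1911 f(14,6)=987 f(14,8)=363 f(14,10)=91 f(14,12)=14 f(14,14)=1
t=15: f(15,-1)=3432 f(15,1)=5070 f(15,3)=4550 f(15,5)=2898 f(15,7)=1350 f(15,9)=454 f(15,11)=105 f(15,13)=15 f(15,15)=1
t=16: f(16,-2)=3432 f(16,0)=8502 f(16,2)=9620 f(16,4)=7448 f(16,6)=4248 f(16,8)=1804 f(16,10)=559 f(16,12)=120 f(16,14)=16 f(16,16)=1
t=17: f(17,-1)=11934 f(17,1)=18122 f(17,3)=17068 f(17,5)=11696 f(17,7)=6052 f(17,9)=2363 f(17,11)=679 f(17,13)=136 f(17,15)=17 f(17,17)=1
t=18: f(18,-2)=11934 f(18,0)=30056 f(18,2)=35190 f(18,4)=28764 f(18,6)=17748 f(18,8)=8415 f(18,10)=3042 f(18,12)=815 f(18,14)=153 f(18,16)=18 f(18,18)=1
Σ_s f(18,s) = 136136
P = 136136/262144 = 17017/32768

Answer: 17017/32768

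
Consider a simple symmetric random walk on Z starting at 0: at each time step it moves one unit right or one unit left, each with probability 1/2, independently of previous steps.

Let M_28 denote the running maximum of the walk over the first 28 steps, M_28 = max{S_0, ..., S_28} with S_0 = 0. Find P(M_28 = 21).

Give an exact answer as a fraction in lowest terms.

Answer: 819/67108864

Derivation:
Let M_28 = max(S_0,...,S_28). Use the reflection principle: for j ≥ 1, #{paths with M_28 ≥ j} = #{S_28 ≥ j} + #{S_28 ≥ j+1}.
By reflection, #{M_28 ≥ 21} = #{S_28 ≥ 21} + #{S_28 ≥ 22} = 3683 + 3683 = 7366.
#{M_28 ≥ 22} = #{S_28 ≥ 22} + #{S_28 ≥ 23} = 3683 + 407 = 4090.
#{M_28 = 21} = 7366 - 4090 = 3276.
P(M_28 = 21) = 3276/268435456 = 819/67108864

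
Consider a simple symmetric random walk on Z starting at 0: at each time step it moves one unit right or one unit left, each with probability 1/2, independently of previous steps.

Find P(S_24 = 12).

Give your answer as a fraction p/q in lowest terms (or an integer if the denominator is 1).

To reach position 12 after 24 steps: need 18 steps of +1 and 6 of -1.
Favorable paths: C(24,18) = 134596
Total paths: 2^24 = 16777216
P = 134596/16777216 = 33649/4194304

Answer: 33649/4194304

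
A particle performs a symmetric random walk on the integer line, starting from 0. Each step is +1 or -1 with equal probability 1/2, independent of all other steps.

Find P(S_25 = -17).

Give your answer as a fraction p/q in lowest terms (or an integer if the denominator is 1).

To reach position -17 after 25 steps: need 4 steps of +1 and 21 of -1.
Favorable paths: C(25,4) = 12650
Total paths: 2^25 = 33554432
P = 12650/33554432 = 6325/16777216

Answer: 6325/16777216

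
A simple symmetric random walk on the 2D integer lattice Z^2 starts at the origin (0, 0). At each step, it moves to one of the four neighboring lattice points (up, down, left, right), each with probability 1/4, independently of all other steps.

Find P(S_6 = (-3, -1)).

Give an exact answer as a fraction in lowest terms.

Let h be the number of horizontal steps (so 6-h are vertical). To end at (-3,-1) need (h-3)/2 right-steps and ((6-h)-1)/2 up-steps.
Sum over h with 3 ≤ h ≤ 5, h ≡ 1 (mod 2), 6-h ≡ 1 (mod 2):
h=3: C(6,3)·C(3,0)·C(3,1) = 20·1·3 = 60
h=5: C(6,5)·C(5,1)·C(1,0) = 6·5·1 = 30
Total favorable: 90
Total paths: 4^6 = 4096
P = 90/4096 = 45/2048

Answer: 45/2048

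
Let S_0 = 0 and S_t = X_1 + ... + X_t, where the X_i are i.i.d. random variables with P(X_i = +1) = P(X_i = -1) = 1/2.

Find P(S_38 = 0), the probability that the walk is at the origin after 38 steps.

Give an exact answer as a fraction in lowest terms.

To return to 0 after 38 steps: need exactly 19 steps of +1 and 19 of -1.
Favorable paths: C(38,19) = 35345263800
Total paths: 2^38 = 274877906944
P = 35345263800/274877906944 = 4418157975/34359738368

Answer: 4418157975/34359738368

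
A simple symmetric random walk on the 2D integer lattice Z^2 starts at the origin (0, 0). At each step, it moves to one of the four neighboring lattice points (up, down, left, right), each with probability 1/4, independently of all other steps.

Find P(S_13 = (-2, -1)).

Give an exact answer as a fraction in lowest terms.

Let h be the number of horizontal steps (so 13-h are vertical). To end at (-2,-1) need (h-2)/2 right-steps and ((13-h)-1)/2 up-steps.
Sum over h with 2 ≤ h ≤ 12, h ≡ 0 (mod 2), 13-h ≡ 1 (mod 2):
h=2: C(13,2)·C(2,0)·C(11,5) = 78·1·462 = 36036
h=4: C(13,4)·C(4,1)·C(9,4) = 715·4·126 = 360360
h=6: C(13,6)·C(6,2)·C(7,3) = 1716·15·35 = 900900
h=8: C(13,8)·C(8,3)·C(5,2) = 1287·56·10 = 720720
h=10: C(13,10)·C(10,4)·C(3,1) = 286·210·3 = 180180
h=12: C(13,12)·C(12,5)·C(1,0) = 13·792·1 = 10296
Total favorable: 2208492
Total paths: 4^13 = 67108864
P = 2208492/67108864 = 552123/16777216

Answer: 552123/16777216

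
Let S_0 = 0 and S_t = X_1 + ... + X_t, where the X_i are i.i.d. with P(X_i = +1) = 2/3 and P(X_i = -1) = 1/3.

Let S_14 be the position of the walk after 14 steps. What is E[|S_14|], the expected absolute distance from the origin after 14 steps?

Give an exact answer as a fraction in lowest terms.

Answer: 7949522/1594323

Derivation:
S_14 takes values m ≡ 0 (mod 2) with |m| ≤ 14; P(S_14=m) = C(14,(14+m)/2) · (2/3)^((14+m)/2) · (1/3)^((14-m)/2).
Distribution: P(S=-14)=1/4782969, P(S=-12)=28/4782969, P(S=-10)=364/4782969, P(S=-8)=2912/4782969, P(S=-6)=16016/4782969, P(S=-4)=64064/4782969, P(S=-2)=64064/1594323, P(S=0)=146432/1594323, P(S=2)=256256/1594323, P(S=4)=1025024/4782969, P(S=6)=1025024/4782969, P(S=8)=745472/4782969, P(S=10)=372736/4782969, P(S=12)=114688/4782969, P(S=14)=16384/4782969
E[|S_14|] = Σ_m |m|·P(S_14=m) = 7949522/1594323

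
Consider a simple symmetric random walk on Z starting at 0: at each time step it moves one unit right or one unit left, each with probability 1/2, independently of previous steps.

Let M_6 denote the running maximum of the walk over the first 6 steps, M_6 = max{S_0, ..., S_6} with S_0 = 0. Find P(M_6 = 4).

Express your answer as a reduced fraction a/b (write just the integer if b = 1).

Let M_6 = max(S_0,...,S_6). Use the reflection principle: for j ≥ 1, #{paths with M_6 ≥ j} = #{S_6 ≥ j} + #{S_6 ≥ j+1}.
By reflection, #{M_6 ≥ 4} = #{S_6 ≥ 4} + #{S_6 ≥ 5} = 7 + 1 = 8.
#{M_6 ≥ 5} = #{S_6 ≥ 5} + #{S_6 ≥ 6} = 1 + 1 = 2.
#{M_6 = 4} = 8 - 2 = 6.
P(M_6 = 4) = 6/64 = 3/32

Answer: 3/32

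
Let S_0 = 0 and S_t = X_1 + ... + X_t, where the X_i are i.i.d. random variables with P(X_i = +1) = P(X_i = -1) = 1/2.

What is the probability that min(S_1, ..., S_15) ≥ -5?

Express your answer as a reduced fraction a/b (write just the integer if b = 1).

Answer: 14443/16384

Derivation:
Let f(t,s) = #length-t paths at position s with S_1..S_t all ≥ -5.
f(t,s) = f(t-1,s-1) + f(t-1,s+1) for s ≥ -5; f(t,s) = 0 for s < -5.
t=0: f(0,0)=1
t=1: f(1,-1)=1 f(1,1)=1
t=2: f(2,-2)=1 f(2,0)=2 f(2,2)=1
t=3: f(3,-3)=1 f(3,-1)=3 f(3,1)=3 f(3,3)=1
t=4: f(4,-4)=1 f(4,-2)=4 f(4,0)=6 f(4,2)=4 f(4,4)=1
t=5: f(5,-5)=1 f(5,-3)=5 f(5,-1)=10 f(5,1)=10 f(5,3)=5 f(5,5)=1
t=6: f(6,-4)=6 f(6,-2)=15 f(6,0)=20 f(6,2)=15 f(6,4)=6 f(6,6)=1
t=7: f(7,-5)=6 f(7,-3)=21 f(7,-1)=35 f(7,1)=35 f(7,3)=21 f(7,5)=7 f(7,7)=1
t=8: f(8,-4)=27 f(8,-2)=56 f(8,0)=70 f(8,2)=56 f(8,4)=28 f(8,6)=8 f(8,8)=1
t=9: f(9,-5)=27 f(9,-3)=83 f(9,-1)=126 f(9,1)=126 f(9,3)=84 f(9,5)=36 f(9,7)=9 f(9,9)=1
t=10: f(10,-4)=110 f(10,-2)=209 f(10,0)=252 f(10,2)=210 f(10,4)=120 f(10,6)=45 f(10,8)=10 f(10,10)=1
t=11: f(11,-5)=110 f(11,-3)=319 f(11,-1)=461 f(11,1)=462 f(11,3)=330 f(11,5)=165 f(11,7)=55 f(11,9)=11 f(11,11)=1
t=12: f(12,-4)=429 f(12,-2)=780 f(12,0)=923 f(12,2)=792 f(12,4)=495 f(12,6)=220 f(12,8)=66 f(12,10)=12 f(12,12)=1
t=13: f(13,-5)=429 f(13,-3)=1209 f(13,-1)=1703 f(13,1)=1715 f(13,3)=1287 f(13,5)=715 f(13,7)=286 f(13,9)=78 f(13,11)=13 f(13,13)=1
t=14: f(14,-4)=1638 f(14,-2)=2912 f(14,0)=3418 f(14,2)=3002 f(14,4)=2002 f(14,6)=1001 f(14,8)=364 f(14,10)=91 f(14,12)=14 f(14,14)=1
t=15: f(15,-5)=1638 f(15,-3)=4550 f(15,-1)=6330 f(15,1)=6420 f(15,3)=5004 f(15,5)=3003 f(15,7)=1365 f(15,9)=455 f(15,11)=105 f(15,13)=15 f(15,15)=1
Σ_s f(15,s) = 28886
P = 28886/32768 = 14443/16384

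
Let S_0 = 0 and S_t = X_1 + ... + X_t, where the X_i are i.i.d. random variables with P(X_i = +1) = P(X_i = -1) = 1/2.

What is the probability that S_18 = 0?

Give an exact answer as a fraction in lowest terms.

To return to 0 after 18 steps: need exactly 9 steps of +1 and 9 of -1.
Favorable paths: C(18,9) = 48620
Total paths: 2^18 = 262144
P = 48620/262144 = 12155/65536

Answer: 12155/65536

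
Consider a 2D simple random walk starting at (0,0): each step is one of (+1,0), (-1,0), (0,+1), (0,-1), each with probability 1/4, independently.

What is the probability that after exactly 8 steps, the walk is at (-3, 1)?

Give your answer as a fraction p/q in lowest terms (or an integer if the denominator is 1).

Answer: 49/2048

Derivation:
Let h be the number of horizontal steps (so 8-h are vertical). To end at (-3,1) need (h-3)/2 right-steps and ((8-h)+1)/2 up-steps.
Sum over h with 3 ≤ h ≤ 7, h ≡ 1 (mod 2), 8-h ≡ 1 (mod 2):
h=3: C(8,3)·C(3,0)·C(5,3) = 56·1·10 = 560
h=5: C(8,5)·C(5,1)·C(3,2) = 56·5·3 = 840
h=7: C(8,7)·C(7,2)·C(1,1) = 8·21·1 = 168
Total favorable: 1568
Total paths: 4^8 = 65536
P = 1568/65536 = 49/2048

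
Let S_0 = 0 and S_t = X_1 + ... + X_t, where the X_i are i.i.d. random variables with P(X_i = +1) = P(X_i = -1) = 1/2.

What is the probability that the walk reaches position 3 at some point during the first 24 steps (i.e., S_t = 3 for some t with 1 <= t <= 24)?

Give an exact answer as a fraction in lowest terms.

Answer: 2270193/4194304

Derivation:
Count via complement. Let g(t,s) = #length-t paths at position s with S_1..S_t all ≠ 3.
g(t,s) = g(t-1,s-1) + g(t-1,s+1) for s ≠ 3; g(t,3) = 0.
t=0: g(0,0)=1
t=1: g(1,-1)=1 g(1,1)=1
t=2: g(2,-2)=1 g(2,0)=2 g(2,2)=1
t=3: g(3,-3)=1 g(3,-1)=3 g(3,1)=3
t=4: g(4,-4)=1 g(4,-2)=4 g(4,0)=6 g(4,2)=3
t=5: g(5,-5)=1 g(5,-3)=5 g(5,-1)=10 g(5,1)=9
t=6: g(6,-6)=1 g(6,-4)=6 g(6,-2)=15 g(6,0)=19 g(6,2)=9
t=7: g(7,-7)=1 g(7,-5)=7 g(7,-3)=21 g(7,-1)=34 g(7,1)=28
t=8: g(8,-8)=1 g(8,-6)=8 g(8,-4)=28 g(8,-2)=55 g(8,0)=62 g(8,2)=28
t=9: g(9,-9)=1 g(9,-7)=9 g(9,-5)=36 g(9,-3)=83 g(9,-1)=117 g(9,1)=90
t=10: g(10,-10)=1 g(10,-8)=10 g(10,-6)=45 g(10,-4)=119 g(10,-2)=200 g(10,0)=207 g(10,2)=90
t=11: g(11,-11)=1 g(11,-9)=11 g(11,-7)=55 g(11,-5)=164 g(11,-3)=319 g(11,-1)=407 g(11,1)=297
t=12: g(12,-12)=1 g(12,-10)=12 g(12,-8)=66 g(12,-6)=219 g(12,-4)=483 g(12,-2)=726 g(12,0)=704 g(12,2)=297
t=13: g(13,-13)=1 g(13,-11)=13 g(13,-9)=78 g(13,-7)=285 g(13,-5)=702 g(13,-3)=1209 g(13,-1)=1430 g(13,1)=1001
t=14: g(14,-14)=1 g(14,-12)=14 g(14,-10)=91 g(14,-8)=363 g(14,-6)=987 g(14,-4)=1911 g(14,-2)=2639 g(14,0)=2431 g(14,2)=1001
t=15: g(15,-15)=1 g(15,-13)=15 g(15,-11)=105 g(15,-9)=454 g(15,-7)=1350 g(15,-5)=2898 g(15,-3)=4550 g(15,-1)=5070 g(15,1)=3432
t=16: g(16,-16)=1 g(16,-14)=16 g(16,-12)=120 g(16,-10)=559 g(16,-8)=1804 g(16,-6)=4248 g(16,-4)=7448 g(16,-2)=9620 g(16,0)=8502 g(16,2)=3432
t=17: g(17,-17)=1 g(17,-15)=17 g(17,-13)=136 g(17,-11)=679 g(17,-9)=2363 g(17,-7)=6052 g(17,-5)=11696 g(17,-3)=17068 g(17,-1)=18122 g(17,1)=11934
t=18: g(18,-18)=1 g(18,-16)=18 g(18,-14)=153 g(18,-12)=815 g(18,-10)=3042 g(18,-8)=8415 g(18,-6)=17748 g(18,-4)=28764 g(18,-2)=35190 g(18,0)=30056 g(18,2)=11934
t=19: g(19,-19)=1 g(19,-17)=19 g(19,-15)=171 g(19,-13)=968 g(19,-11)=3857 g(19,-9)=11457 g(19,-7)=26163 g(19,-5)=46512 g(19,-3)=63954 g(19,-1)=65246 g(19,1)=41990
t=20: g(20,-20)=1 g(20,-18)=20 g(20,-16)=190 g(20,-14)=1139 g(20,-12)=4825 g(20,-10)=15314 g(20,-8)=37620 g(20,-6)=72675 g(20,-4)=110466 g(20,-2)=129200 g(20,0)=107236 g(20,2)=41990
t=21: g(21,-21)=1 g(21,-19)=21 g(21,-17)=210 g(21,-15)=1329 g(21,-13)=5964 g(21,-11)=20139 g(21,-9)=52934 g(21,-7)=110295 g(21,-5)=183141 g(21,-3)=239666 g(21,-1)=236436 g(21,1)=149226
t=22: g(22,-22)=1 g(22,-20)=22 g(22,-18)=231 g(22,-16)=1539 g(22,-14)=7293 g(22,-12)=26103 g(22,-10)=73073 g(22,-8)=163229 g(22,-6)=293436 g(22,-4)=422807 g(22,-2)=476102 g(22,0)=385662 g(22,2)=149226
t=23: g(23,-23)=1 g(23,-21)=23 g(23,-19)=253 g(23,-17)=1770 g(23,-15)=8832 g(23,-13)=33396 g(23,-11)=99176 g(23,-9)=236302 g(23,-7)=456665 g(23,-5)=716243 g(23,-3)=898909 g(23,-1)=861764 g(23,1)=534888
t=24: g(24,-24)=1 g(24,-22)=24 g(24,-20)=276 g(24,-18)=2023 g(24,-16)=10602 g(24,-14)=42228 g(24,-12)=132572 g(24,-10)=335478 g(24,-8)=692967 g(24,-6)=1172908 g(24,-4)=1615152 g(24,-2)=1760673 g(24,0)=1396652 g(24,2)=534888
Paths never hitting 3: Σ_s g(24,s) = 7696444
Paths hitting 3: 2^24 - 7696444 = 9080772
P = 9080772/16777216 = 2270193/4194304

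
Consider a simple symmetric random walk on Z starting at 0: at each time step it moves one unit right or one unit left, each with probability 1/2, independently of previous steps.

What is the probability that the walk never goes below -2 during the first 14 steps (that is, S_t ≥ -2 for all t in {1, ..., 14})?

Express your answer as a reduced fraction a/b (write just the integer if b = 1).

Let f(t,s) = #length-t paths at position s with S_1..S_t all ≥ -2.
f(t,s) = f(t-1,s-1) + f(t-1,s+1) for s ≥ -2; f(t,s) = 0 for s < -2.
t=0: f(0,0)=1
t=1: f(1,-1)=1 f(1,1)=1
t=2: f(2,-2)=1 f(2,0)=2 f(2,2)=1
t=3: f(3,-1)=3 f(3,1)=3 f(3,3)=1
t=4: f(4,-2)=3 f(4,0)=6 f(4,2)=4 f(4,4)=1
t=5: f(5,-1)=9 f(5,1)=10 f(5,3)=5 f(5,5)=1
t=6: f(6,-2)=9 f(6,0)=19 f(6,2)=15 f(6,4)=6 f(6,6)=1
t=7: f(7,-1)=28 f(7,1)=34 f(7,3)=21 f(7,5)=7 f(7,7)=1
t=8: f(8,-2)=28 f(8,0)=62 f(8,2)=55 f(8,4)=28 f(8,6)=8 f(8,8)=1
t=9: f(9,-1)=90 f(9,1)=117 f(9,3)=83 f(9,5)=36 f(9,7)=9 f(9,9)=1
t=10: f(10,-2)=90 f(10,0)=207 f(10,2)=200 f(10,4)=119 f(10,6)=45 f(10,8)=10 f(10,10)=1
t=11: f(11,-1)=297 f(11,1)=407 f(11,3)=319 f(11,5)=164 f(11,7)=55 f(11,9)=11 f(11,11)=1
t=12: f(12,-2)=297 f(12,0)=704 f(12,2)=726 f(12,4)=483 f(12,6)=219 f(12,8)=66 f(12,10)=12 f(12,12)=1
t=13: f(13,-1)=1001 f(13,1)=1430 f(13,3)=1209 f(13,5)=702 f(13,7)=285 f(13,9)=78 f(13,11)=13 f(13,13)=1
t=14: f(14,-2)=1001 f(14,0)=2431 f(14,2)=2639 f(14,4)=1911 f(14,6)=987 f(14,8)=363 f(14,10)=91 f(14,12)=14 f(14,14)=1
Σ_s f(14,s) = 9438
P = 9438/16384 = 4719/8192

Answer: 4719/8192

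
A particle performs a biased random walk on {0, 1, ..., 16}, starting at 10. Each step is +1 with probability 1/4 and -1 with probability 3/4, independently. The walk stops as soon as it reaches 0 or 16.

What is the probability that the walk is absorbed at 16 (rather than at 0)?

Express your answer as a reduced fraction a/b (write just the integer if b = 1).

Answer: 7381/5380840

Derivation:
Biased walk: p = 1/4, q = 3/4, r = q/p = 3
Gambler's ruin: P(hit 16 before 0 | start at 10) = (1 - r^a)/(1 - r^N)
r^10 = 59049; r^16 = 43046721
P = (1 - 59049) / (1 - 43046721) = -59048 / -43046720 = 7381/5380840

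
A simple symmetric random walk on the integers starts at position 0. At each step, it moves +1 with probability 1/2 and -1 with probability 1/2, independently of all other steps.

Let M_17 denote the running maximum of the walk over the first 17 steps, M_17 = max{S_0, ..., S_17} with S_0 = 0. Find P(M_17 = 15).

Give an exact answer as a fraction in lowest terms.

Answer: 17/131072

Derivation:
Let M_17 = max(S_0,...,S_17). Use the reflection principle: for j ≥ 1, #{paths with M_17 ≥ j} = #{S_17 ≥ j} + #{S_17 ≥ j+1}.
By reflection, #{M_17 ≥ 15} = #{S_17 ≥ 15} + #{S_17 ≥ 16} = 18 + 1 = 19.
#{M_17 ≥ 16} = #{S_17 ≥ 16} + #{S_17 ≥ 17} = 1 + 1 = 2.
#{M_17 = 15} = 19 - 2 = 17.
P(M_17 = 15) = 17/131072 = 17/131072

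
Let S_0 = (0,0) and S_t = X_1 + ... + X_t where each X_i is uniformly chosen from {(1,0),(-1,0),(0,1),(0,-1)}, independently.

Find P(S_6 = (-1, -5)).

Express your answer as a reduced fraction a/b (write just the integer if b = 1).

Let h be the number of horizontal steps (so 6-h are vertical). To end at (-1,-5) need (h-1)/2 right-steps and ((6-h)-5)/2 up-steps.
Sum over h with 1 ≤ h ≤ 1, h ≡ 1 (mod 2), 6-h ≡ 1 (mod 2):
h=1: C(6,1)·C(1,0)·C(5,0) = 6·1·1 = 6
Total favorable: 6
Total paths: 4^6 = 4096
P = 6/4096 = 3/2048

Answer: 3/2048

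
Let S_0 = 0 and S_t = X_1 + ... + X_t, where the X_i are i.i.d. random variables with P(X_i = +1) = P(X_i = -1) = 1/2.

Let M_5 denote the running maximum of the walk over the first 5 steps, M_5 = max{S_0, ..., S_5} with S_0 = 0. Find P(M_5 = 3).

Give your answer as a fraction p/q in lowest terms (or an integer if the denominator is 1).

Answer: 5/32

Derivation:
Let M_5 = max(S_0,...,S_5). Use the reflection principle: for j ≥ 1, #{paths with M_5 ≥ j} = #{S_5 ≥ j} + #{S_5 ≥ j+1}.
By reflection, #{M_5 ≥ 3} = #{S_5 ≥ 3} + #{S_5 ≥ 4} = 6 + 1 = 7.
#{M_5 ≥ 4} = #{S_5 ≥ 4} + #{S_5 ≥ 5} = 1 + 1 = 2.
#{M_5 = 3} = 7 - 2 = 5.
P(M_5 = 3) = 5/32 = 5/32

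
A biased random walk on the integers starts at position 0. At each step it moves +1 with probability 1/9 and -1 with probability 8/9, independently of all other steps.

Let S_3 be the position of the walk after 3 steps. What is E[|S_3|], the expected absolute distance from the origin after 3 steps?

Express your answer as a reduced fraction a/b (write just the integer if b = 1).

Answer: 65/27

Derivation:
S_3 takes values m ≡ 1 (mod 2) with |m| ≤ 3; P(S_3=m) = C(3,(3+m)/2) · (1/9)^((3+m)/2) · (8/9)^((3-m)/2).
Distribution: P(S=-3)=512/729, P(S=-1)=64/243, P(S=1)=8/243, P(S=3)=1/729
E[|S_3|] = Σ_m |m|·P(S_3=m) = 65/27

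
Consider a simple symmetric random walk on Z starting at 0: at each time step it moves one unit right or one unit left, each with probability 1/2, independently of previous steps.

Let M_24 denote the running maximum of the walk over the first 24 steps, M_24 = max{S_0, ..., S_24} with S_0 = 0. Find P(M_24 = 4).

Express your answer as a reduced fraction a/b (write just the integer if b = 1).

Answer: 245157/2097152

Derivation:
Let M_24 = max(S_0,...,S_24). Use the reflection principle: for j ≥ 1, #{paths with M_24 ≥ j} = #{S_24 ≥ j} + #{S_24 ≥ j+1}.
By reflection, #{M_24 ≥ 4} = #{S_24 ≥ 4} + #{S_24 ≥ 5} = 4540386 + 2579130 = 7119516.
#{M_24 ≥ 5} = #{S_24 ≥ 5} + #{S_24 ≥ 6} = 2579130 + 2579130 = 5158260.
#{M_24 = 4} = 7119516 - 5158260 = 1961256.
P(M_24 = 4) = 1961256/16777216 = 245157/2097152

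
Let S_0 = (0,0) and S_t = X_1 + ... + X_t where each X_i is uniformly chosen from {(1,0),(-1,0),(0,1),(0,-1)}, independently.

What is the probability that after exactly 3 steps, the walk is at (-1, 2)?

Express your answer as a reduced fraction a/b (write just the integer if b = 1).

Answer: 3/64

Derivation:
Let h be the number of horizontal steps (so 3-h are vertical). To end at (-1,2) need (h-1)/2 right-steps and ((3-h)+2)/2 up-steps.
Sum over h with 1 ≤ h ≤ 1, h ≡ 1 (mod 2), 3-h ≡ 0 (mod 2):
h=1: C(3,1)·C(1,0)·C(2,2) = 3·1·1 = 3
Total favorable: 3
Total paths: 4^3 = 64
P = 3/64 = 3/64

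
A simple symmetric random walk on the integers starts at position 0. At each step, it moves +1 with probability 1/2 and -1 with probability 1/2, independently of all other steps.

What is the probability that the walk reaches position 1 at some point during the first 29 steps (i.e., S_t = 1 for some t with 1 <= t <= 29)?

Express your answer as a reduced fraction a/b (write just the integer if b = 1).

Answer: 57414019/67108864

Derivation:
Count via complement. Let g(t,s) = #length-t paths at position s with S_1..S_t all ≠ 1.
g(t,s) = g(t-1,s-1) + g(t-1,s+1) for s ≠ 1; g(t,1) = 0.
t=0: g(0,0)=1
t=1: g(1,-1)=1
t=2: g(2,-2)=1 g(2,0)=1
t=3: g(3,-3)=1 g(3,-1)=2
t=4: g(4,-4)=1 g(4,-2)=3 g(4,0)=2
t=5: g(5,-5)=1 g(5,-3)=4 g(5,-1)=5
t=6: g(6,-6)=1 g(6,-4)=5 g(6,-2)=9 g(6,0)=5
t=7: g(7,-7)=1 g(7,-5)=6 g(7,-3)=14 g(7,-1)=14
t=8: g(8,-8)=1 g(8,-6)=7 g(8,-4)=20 g(8,-2)=28 g(8,0)=14
t=9: g(9,-9)=1 g(9,-7)=8 g(9,-5)=27 g(9,-3)=48 g(9,-1)=42
t=10: g(10,-10)=1 g(10,-8)=9 g(10,-6)=35 g(10,-4)=75 g(10,-2)=90 g(10,0)=42
t=11: g(11,-11)=1 g(11,-9)=10 g(11,-7)=44 g(11,-5)=110 g(11,-3)=165 g(11,-1)=132
t=12: g(12,-12)=1 g(12,-10)=11 g(12,-8)=54 g(12,-6)=154 g(12,-4)=275 g(12,-2)=297 g(12,0)=132
t=13: g(13,-13)=1 g(13,-11)=12 g(13,-9)=65 g(13,-7)=208 g(13,-5)=429 g(13,-3)=572 g(13,-1)=429
t=14: g(14,-14)=1 g(14,-12)=13 g(14,-10)=77 g(14,-8)=273 g(14,-6)=637 g(14,-4)=1001 g(14,-2)=1001 g(14,0)=429
t=15: g(15,-15)=1 g(15,-13)=14 g(15,-11)=90 g(15,-9)=350 g(15,-7)=910 g(15,-5)=1638 g(15,-3)=2002 g(15,-1)=1430
t=16: g(16,-16)=1 g(16,-14)=15 g(16,-12)=104 g(16,-10)=440 g(16,-8)=1260 g(16,-6)=2548 g(16,-4)=3640 g(16,-2)=3432 g(16,0)=1430
t=17: g(17,-17)=1 g(17,-15)=16 g(17,-13)=119 g(17,-11)=544 g(17,-9)=1700 g(17,-7)=3808 g(17,-5)=6188 g(17,-3)=7072 g(17,-1)=4862
t=18: g(18,-18)=1 g(18,-16)=17 g(18,-14)=135 g(18,-12)=663 g(18,-10)=2244 g(18,-8)=5508 g(18,-6)=9996 g(18,-4)=13260 g(18,-2)=11934 g(18,0)=4862
t=19: g(19,-19)=1 g(19,-17)=18 g(19,-15)=152 g(19,-13)=798 g(19,-11)=2907 g(19,-9)=7752 g(19,-7)=15504 g(19,-5)=23256 g(19,-3)=25194 g(19,-1)=16796
t=20: g(20,-20)=1 g(20,-18)=19 g(20,-16)=170 g(20,-14)=950 g(20,-12)=3705 g(20,-10)=10659 g(20,-8)=23256 g(20,-6)=38760 g(20,-4)=48450 g(20,-2)=41990 g(20,0)=16796
t=21: g(21,-21)=1 g(21,-19)=20 g(21,-17)=189 g(21,-15)=1120 g(21,-13)=4655 g(21,-11)=14364 g(21,-9)=33915 g(21,-7)=62016 g(21,-5)=87210 g(21,-3)=90440 g(21,-1)=58786
t=22: g(22,-22)=1 g(22,-20)=21 g(22,-18)=209 g(22,-16)=1309 g(22,-14)=5775 g(22,-12)=19019 g(22,-10)=48279 g(22,-8)=95931 g(22,-6)=149226 g(22,-4)=177650 g(22,-2)=149226 g(22,0)=58786
t=23: g(23,-23)=1 g(23,-21)=22 g(23,-19)=230 g(23,-17)=1518 g(23,-15)=7084 g(23,-13)=24794 g(23,-11)=67298 g(23,-9)=144210 g(23,-7)=245157 g(23,-5)=326876 g(23,-3)=326876 g(23,-1)=208012
t=24: g(24,-24)=1 g(24,-22)=23 g(24,-20)=252 g(24,-18)=1748 g(24,-16)=8602 g(24,-14)=31878 g(24,-12)=92092 g(24,-10)=211508 g(24,-8)=389367 g(24,-6)=572033 g(24,-4)=653752 g(24,-2)=534888 g(24,0)=208012
t=25: g(25,-25)=1 g(25,-23)=24 g(25,-21)=275 g(25,-19)=2000 g(25,-17)=10350 g(25,-15)=40480 g(25,-13)=123970 g(25,-11)=303600 g(25,-9)=600875 g(25,-7)=961400 g(25,-5)=1225785 g(25,-3)=1188640 g(25,-1)=742900
t=26: g(26,-26)=1 g(26,-24)=25 g(26,-22)=299 g(26,-20)=2275 g(26,-18)=12350 g(26,-16)=50830 g(26,-14)=164450 g(26,-12)=427570 g(26,-10)=904475 g(26,-8)=1562275 g(26,-6)=2187185 g(26,-4)=2414425 g(26,-2)=1931540 g(26,0)=742900
t=27: g(27,-27)=1 g(27,-25)=26 g(27,-23)=324 g(27,-21)=2574 g(27,-19)=14625 g(27,-17)=63180 g(27,-15)=215280 g(27,-13)=592020 g(27,-11)=1332045 g(27,-9)=2466750 g(27,-7)=3749460 g(27,-5)=4601610 g(27,-3)=4345965 g(27,-1)=2674440
t=28: g(28,-28)=1 g(28,-26)=27 g(28,-24)=350 g(28,-22)=2898 g(28,-20)=17199 g(28,-18)=77805 g(28,-16)=278460 g(28,-14)=807300 g(28,-12)=1924065 g(28,-10)=3798795 g(28,-8)=6216210 g(28,-6)=8351070 g(28,-4)=8947575 g(28,-2)=7020405 g(28,0)=2674440
t=29: g(29,-29)=1 g(29,-27)=28 g(29,-25)=377 g(29,-23)=3248 g(29,-21)=20097 g(29,-19)=95004 g(29,-17)=356265 g(29,-15)=1085760 g(29,-13)=2731365 g(29,-11)=5722860 g(29,-9)=10015005 g(29,-7)=14567280 g(29,-5)=17298645 g(29,-3)=15967980 g(29,-1)=9694845
Paths never hitting 1: Σ_s g(29,s) = 77558760
Paths hitting 1: 2^29 - 77558760 = 459312152
P = 459312152/536870912 = 57414019/67108864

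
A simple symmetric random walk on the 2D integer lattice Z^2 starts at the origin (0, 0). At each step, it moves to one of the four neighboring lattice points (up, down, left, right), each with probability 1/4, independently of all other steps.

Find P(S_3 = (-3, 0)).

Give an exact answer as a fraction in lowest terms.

Answer: 1/64

Derivation:
Let h be the number of horizontal steps (so 3-h are vertical). To end at (-3,0) need (h-3)/2 right-steps and ((3-h)+0)/2 up-steps.
Sum over h with 3 ≤ h ≤ 3, h ≡ 1 (mod 2), 3-h ≡ 0 (mod 2):
h=3: C(3,3)·C(3,0)·C(0,0) = 1·1·1 = 1
Total favorable: 1
Total paths: 4^3 = 64
P = 1/64 = 1/64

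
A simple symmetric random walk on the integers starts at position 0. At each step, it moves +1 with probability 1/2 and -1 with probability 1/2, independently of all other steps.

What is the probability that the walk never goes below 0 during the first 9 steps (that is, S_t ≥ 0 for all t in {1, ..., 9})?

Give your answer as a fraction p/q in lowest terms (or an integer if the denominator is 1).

Answer: 63/256

Derivation:
Let f(t,s) = #length-t paths at position s with S_1..S_t all ≥ 0.
f(t,s) = f(t-1,s-1) + f(t-1,s+1) for s ≥ 0; f(t,s) = 0 for s < 0.
t=0: f(0,0)=1
t=1: f(1,1)=1
t=2: f(2,0)=1 f(2,2)=1
t=3: f(3,1)=2 f(3,3)=1
t=4: f(4,0)=2 f(4,2)=3 f(4,4)=1
t=5: f(5,1)=5 f(5,3)=4 f(5,5)=1
t=6: f(6,0)=5 f(6,2)=9 f(6,4)=5 f(6,6)=1
t=7: f(7,1)=14 f(7,3)=14 f(7,5)=6 f(7,7)=1
t=8: f(8,0)=14 f(8,2)=28 f(8,4)=20 f(8,6)=7 f(8,8)=1
t=9: f(9,1)=42 f(9,3)=48 f(9,5)=27 f(9,7)=8 f(9,9)=1
Σ_s f(9,s) = 126
P = 126/512 = 63/256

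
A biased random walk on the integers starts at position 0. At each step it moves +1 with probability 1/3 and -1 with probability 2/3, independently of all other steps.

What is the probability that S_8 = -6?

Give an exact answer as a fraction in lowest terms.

To reach position -6 after 8 steps: need 1 step of +1 and 7 steps of -1.
Number of such sequences: C(8,1) = 8
Each has probability (1/3)^1 · (2/3)^7 = 128/6561
P = 8 · 128/6561 = 1024/6561

Answer: 1024/6561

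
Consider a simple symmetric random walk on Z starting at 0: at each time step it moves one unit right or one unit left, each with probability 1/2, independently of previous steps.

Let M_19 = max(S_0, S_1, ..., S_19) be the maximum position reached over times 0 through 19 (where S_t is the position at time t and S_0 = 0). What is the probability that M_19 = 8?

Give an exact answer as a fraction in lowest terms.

Answer: 2907/131072

Derivation:
Let M_19 = max(S_0,...,S_19). Use the reflection principle: for j ≥ 1, #{paths with M_19 ≥ j} = #{S_19 ≥ j} + #{S_19 ≥ j+1}.
By reflection, #{M_19 ≥ 8} = #{S_19 ≥ 8} + #{S_19 ≥ 9} = 16664 + 16664 = 33328.
#{M_19 ≥ 9} = #{S_19 ≥ 9} + #{S_19 ≥ 10} = 16664 + 5036 = 21700.
#{M_19 = 8} = 33328 - 21700 = 11628.
P(M_19 = 8) = 11628/524288 = 2907/131072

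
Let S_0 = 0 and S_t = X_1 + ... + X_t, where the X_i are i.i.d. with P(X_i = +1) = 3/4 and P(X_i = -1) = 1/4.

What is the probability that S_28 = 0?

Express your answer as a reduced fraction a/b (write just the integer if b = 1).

Answer: 23984556773175/9007199254740992

Derivation:
To be at 0 after 28 steps: need exactly 14 steps of +1 and 14 of -1.
Number of such sequences: C(28,14) = 40116600
Each has probability (3/4)^14 · (1/4)^14 = 4782969/72057594037927936
P = 40116600 · 4782969/72057594037927936 = 23984556773175/9007199254740992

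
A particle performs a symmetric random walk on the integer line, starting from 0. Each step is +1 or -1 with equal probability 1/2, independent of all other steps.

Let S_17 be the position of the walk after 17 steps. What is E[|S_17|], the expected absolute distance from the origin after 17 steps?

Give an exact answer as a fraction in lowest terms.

S_17 takes values m ≡ 1 (mod 2) with |m| ≤ 17; P(S_17=m) = C(17,(17+m)/2)/2^17.
Total paths: 2^17 = 131072
Distribution: P(S=-17)=1/131072, P(S=-15)=17/131072, P(S=-13)=136/131072, P(S=-11)=680/131072, P(S=-9)=2380/131072, P(S=-7)=6188/131072, P(S=-5)=12376/131072, P(S=-3)=19448/131072, P(S=-1)=24310/131072, P(S=1)=24310/131072, P(S=3)=19448/131072, P(S=5)=12376/131072, P(S=7)=6188/131072, P(S=9)=2380/131072, P(S=11)=680/131072, P(S=13)=136/131072, P(S=15)=17/131072, P(S=17)=1/131072
E[|S_17|] = Σ_m |m|·P(S_17=m) = 437580/131072 = 109395/32768

Answer: 109395/32768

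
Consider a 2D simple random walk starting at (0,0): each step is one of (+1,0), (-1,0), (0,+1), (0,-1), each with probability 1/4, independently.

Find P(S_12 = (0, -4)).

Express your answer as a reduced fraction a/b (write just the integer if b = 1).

Answer: 245025/16777216

Derivation:
Let h be the number of horizontal steps (so 12-h are vertical). To end at (0,-4) need (h+0)/2 right-steps and ((12-h)-4)/2 up-steps.
Sum over h with 0 ≤ h ≤ 8, h ≡ 0 (mod 2), 12-h ≡ 0 (mod 2):
h=0: C(12,0)·C(0,0)·C(12,4) = 1·1·495 = 495
h=2: C(12,2)·C(2,1)·C(10,3) = 66·2·120 = 15840
h=4: C(12,4)·C(4,2)·C(8,2) = 495·6·28 = 83160
h=6: C(12,6)·C(6,3)·C(6,1) = 924·20·6 = 110880
h=8: C(12,8)·C(8,4)·C(4,0) = 495·70·1 = 34650
Total favorable: 245025
Total paths: 4^12 = 16777216
P = 245025/16777216 = 245025/16777216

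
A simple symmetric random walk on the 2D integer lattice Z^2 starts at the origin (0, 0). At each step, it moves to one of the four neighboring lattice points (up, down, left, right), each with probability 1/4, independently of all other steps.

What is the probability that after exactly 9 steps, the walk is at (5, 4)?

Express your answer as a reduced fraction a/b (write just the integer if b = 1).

Answer: 63/131072

Derivation:
Let h be the number of horizontal steps (so 9-h are vertical). To end at (5,4) need (h+5)/2 right-steps and ((9-h)+4)/2 up-steps.
Sum over h with 5 ≤ h ≤ 5, h ≡ 1 (mod 2), 9-h ≡ 0 (mod 2):
h=5: C(9,5)·C(5,5)·C(4,4) = 126·1·1 = 126
Total favorable: 126
Total paths: 4^9 = 262144
P = 126/262144 = 63/131072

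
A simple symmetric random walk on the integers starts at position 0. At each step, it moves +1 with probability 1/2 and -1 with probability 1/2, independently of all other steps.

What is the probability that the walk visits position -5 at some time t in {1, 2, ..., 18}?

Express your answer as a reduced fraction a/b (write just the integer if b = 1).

Answer: 7795/32768

Derivation:
Count via complement. Let g(t,s) = #length-t paths at position s with S_1..S_t all ≠ -5.
g(t,s) = g(t-1,s-1) + g(t-1,s+1) for s ≠ -5; g(t,-5) = 0.
t=0: g(0,0)=1
t=1: g(1,-1)=1 g(1,1)=1
t=2: g(2,-2)=1 g(2,0)=2 g(2,2)=1
t=3: g(3,-3)=1 g(3,-1)=3 g(3,1)=3 g(3,3)=1
t=4: g(4,-4)=1 g(4,-2)=4 g(4,0)=6 g(4,2)=4 g(4,4)=1
t=5: g(5,-3)=5 g(5,-1)=10 g(5,1)=10 g(5,3)=5 g(5,5)=1
t=6: g(6,-4)=5 g(6,-2)=15 g(6,0)=20 g(6,2)=15 g(6,4)=6 g(6,6)=1
t=7: g(7,-3)=20 g(7,-1)=35 g(7,1)=35 g(7,3)=21 g(7,5)=7 g(7,7)=1
t=8: g(8,-4)=20 g(8,-2)=55 g(8,0)=70 g(8,2)=56 g(8,4)=28 g(8,6)=8 g(8,8)=1
t=9: g(9,-3)=75 g(9,-1)=125 g(9,1)=126 g(9,3)=84 g(9,5)=36 g(9,7)=9 g(9,9)=1
t=10: g(10,-4)=75 g(10,-2)=200 g(10,0)=251 g(10,2)=210 g(10,4)=120 g(10,6)=45 g(10,8)=10 g(10,10)=1
t=11: g(11,-3)=275 g(11,-1)=451 g(11,1)=461 g(11,3)=330 g(11,5)=165 g(11,7)=55 g(11,9)=11 g(11,11)=1
t=12: g(12,-4)=275 g(12,-2)=726 g(12,0)=912 g(12,2)=791 g(12,4)=495 g(12,6)=220 g(12,8)=66 g(12,10)=12 g(12,12)=1
t=13: g(13,-3)=1001 g(13,-1)=1638 g(13,1)=1703 g(13,3)=1286 g(13,5)=715 g(13,7)=286 g(13,9)=78 g(13,11)=13 g(13,13)=1
t=14: g(14,-4)=1001 g(14,-2)=2639 g(14,0)=3341 g(14,2)=2989 g(14,4)=2001 g(14,6)=1001 g(14,8)=364 g(14,10)=91 g(14,12)=14 g(14,14)=1
t=15: g(15,-3)=3640 g(15,-1)=5980 g(15,1)=6330 g(15,3)=4990 g(15,5)=3002 g(15,7)=1365 g(15,9)=455 g(15,11)=105 g(15,13)=15 g(15,15)=1
t=16: g(16,-4)=3640 g(16,-2)=9620 g(16,0)=12310 g(16,2)=11320 g(16,4)=7992 g(16,6)=4367 g(16,8)=1820 g(16,10)=560 g(16,12)=120 g(16,14)=16 g(16,16)=1
t=17: g(17,-3)=13260 g(17,-1)=21930 g(17,1)=23630 g(17,3)=19312 g(17,5)=12359 g(17,7)=6187 g(17,9)=2380 g(17,11)=680 g(17,13)=136 g(17,15)=17 g(17,17)=1
t=18: g(18,-4)=13260 g(18,-2)=35190 g(18,0)=45560 g(18,2)=42942 g(18,4)=31671 g(18,6)=18546 g(18,8)=8567 g(18,10)=3060 g(18,12)=816 g(18,14)=153 g(18,16)=18 g(18,18)=1
Paths never hitting -5: Σ_s g(18,s) = 199784
Paths hitting -5: 2^18 - 199784 = 62360
P = 62360/262144 = 7795/32768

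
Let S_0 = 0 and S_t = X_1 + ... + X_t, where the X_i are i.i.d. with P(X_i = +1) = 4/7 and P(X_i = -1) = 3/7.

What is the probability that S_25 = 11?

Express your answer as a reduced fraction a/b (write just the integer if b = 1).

To reach position 11 after 25 steps: need 18 steps of +1 and 7 steps of -1.
Number of such sequences: C(25,18) = 480700
Each has probability (4/7)^18 · (3/7)^7 = 150289495621632/1341068619663964900807
P = 480700 · 150289495621632/1341068619663964900807 = 72244160545318502400/1341068619663964900807

Answer: 72244160545318502400/1341068619663964900807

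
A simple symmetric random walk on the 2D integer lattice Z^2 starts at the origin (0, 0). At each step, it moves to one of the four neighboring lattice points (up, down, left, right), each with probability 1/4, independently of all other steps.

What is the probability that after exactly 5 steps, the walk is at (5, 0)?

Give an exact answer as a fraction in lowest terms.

Answer: 1/1024

Derivation:
Let h be the number of horizontal steps (so 5-h are vertical). To end at (5,0) need (h+5)/2 right-steps and ((5-h)+0)/2 up-steps.
Sum over h with 5 ≤ h ≤ 5, h ≡ 1 (mod 2), 5-h ≡ 0 (mod 2):
h=5: C(5,5)·C(5,5)·C(0,0) = 1·1·1 = 1
Total favorable: 1
Total paths: 4^5 = 1024
P = 1/1024 = 1/1024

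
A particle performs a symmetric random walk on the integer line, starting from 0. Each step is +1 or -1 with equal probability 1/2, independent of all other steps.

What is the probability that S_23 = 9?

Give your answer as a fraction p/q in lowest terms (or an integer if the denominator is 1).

Answer: 245157/8388608

Derivation:
To reach position 9 after 23 steps: need 16 steps of +1 and 7 of -1.
Favorable paths: C(23,16) = 245157
Total paths: 2^23 = 8388608
P = 245157/8388608 = 245157/8388608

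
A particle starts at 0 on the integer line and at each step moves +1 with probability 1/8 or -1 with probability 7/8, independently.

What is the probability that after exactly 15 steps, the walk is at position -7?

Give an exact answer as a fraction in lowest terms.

Answer: 2699051004195/35184372088832

Derivation:
To reach position -7 after 15 steps: need 4 steps of +1 and 11 steps of -1.
Number of such sequences: C(15,4) = 1365
Each has probability (1/8)^4 · (7/8)^11 = 1977326743/35184372088832
P = 1365 · 1977326743/35184372088832 = 2699051004195/35184372088832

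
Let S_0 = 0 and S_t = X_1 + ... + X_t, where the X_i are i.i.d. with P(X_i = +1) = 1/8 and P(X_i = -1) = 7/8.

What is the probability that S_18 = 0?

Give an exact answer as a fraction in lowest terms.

Answer: 490498093085/4503599627370496

Derivation:
To be at 0 after 18 steps: need exactly 9 steps of +1 and 9 of -1.
Number of such sequences: C(18,9) = 48620
Each has probability (1/8)^9 · (7/8)^9 = 40353607/18014398509481984
P = 48620 · 40353607/18014398509481984 = 490498093085/4503599627370496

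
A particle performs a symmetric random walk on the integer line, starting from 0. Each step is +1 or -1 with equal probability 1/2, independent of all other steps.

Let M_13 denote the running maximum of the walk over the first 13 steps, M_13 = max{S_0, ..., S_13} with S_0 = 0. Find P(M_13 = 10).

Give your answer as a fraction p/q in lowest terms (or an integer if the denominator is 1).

Let M_13 = max(S_0,...,S_13). Use the reflection principle: for j ≥ 1, #{paths with M_13 ≥ j} = #{S_13 ≥ j} + #{S_13 ≥ j+1}.
By reflection, #{M_13 ≥ 10} = #{S_13 ≥ 10} + #{S_13 ≥ 11} = 14 + 14 = 28.
#{M_13 ≥ 11} = #{S_13 ≥ 11} + #{S_13 ≥ 12} = 14 + 1 = 15.
#{M_13 = 10} = 28 - 15 = 13.
P(M_13 = 10) = 13/8192 = 13/8192

Answer: 13/8192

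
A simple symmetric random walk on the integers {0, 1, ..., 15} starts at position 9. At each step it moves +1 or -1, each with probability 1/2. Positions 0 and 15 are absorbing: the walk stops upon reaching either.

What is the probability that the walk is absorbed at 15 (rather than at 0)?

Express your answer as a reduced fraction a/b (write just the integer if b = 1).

Answer: 3/5

Derivation:
Symmetric walk (p = 1/2): the harmonic-function argument gives P(hit 15 before 0 | start at 9) = a/N.
P = 9/15 = 3/5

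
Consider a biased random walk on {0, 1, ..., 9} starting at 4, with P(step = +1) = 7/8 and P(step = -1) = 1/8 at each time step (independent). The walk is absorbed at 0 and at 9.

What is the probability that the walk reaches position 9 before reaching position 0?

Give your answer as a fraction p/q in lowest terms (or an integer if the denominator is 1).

Biased walk: p = 7/8, q = 1/8, r = q/p = 1/7
Gambler's ruin: P(hit 9 before 0 | start at 4) = (1 - r^a)/(1 - r^N)
r^4 = 1/2401; r^9 = 1/40353607
P = (1 - 1/2401) / (1 - 1/40353607) = 2400/2401 / 40353606/40353607 = 6722800/6725601

Answer: 6722800/6725601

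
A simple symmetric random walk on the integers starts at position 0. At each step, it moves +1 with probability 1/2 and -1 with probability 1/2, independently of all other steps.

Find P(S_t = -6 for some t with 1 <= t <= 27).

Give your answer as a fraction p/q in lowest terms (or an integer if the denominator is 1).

Count via complement. Let g(t,s) = #length-t paths at position s with S_1..S_t all ≠ -6.
g(t,s) = g(t-1,s-1) + g(t-1,s+1) for s ≠ -6; g(t,-6) = 0.
t=0: g(0,0)=1
t=1: g(1,-1)=1 g(1,1)=1
t=2: g(2,-2)=1 g(2,0)=2 g(2,2)=1
t=3: g(3,-3)=1 g(3,-1)=3 g(3,1)=3 g(3,3)=1
t=4: g(4,-4)=1 g(4,-2)=4 g(4,0)=6 g(4,2)=4 g(4,4)=1
t=5: g(5,-5)=1 g(5,-3)=5 g(5,-1)=10 g(5,1)=10 g(5,3)=5 g(5,5)=1
t=6: g(6,-4)=6 g(6,-2)=15 g(6,0)=20 g(6,2)=15 g(6,4)=6 g(6,6)=1
t=7: g(7,-5)=6 g(7,-3)=21 g(7,-1)=35 g(7,1)=35 g(7,3)=21 g(7,5)=7 g(7,7)=1
t=8: g(8,-4)=27 g(8,-2)=56 g(8,0)=70 g(8,2)=56 g(8,4)=28 g(8,6)=8 g(8,8)=1
t=9: g(9,-5)=27 g(9,-3)=83 g(9,-1)=126 g(9,1)=126 g(9,3)=84 g(9,5)=36 g(9,7)=9 g(9,9)=1
t=10: g(10,-4)=110 g(10,-2)=209 g(10,0)=252 g(10,2)=210 g(10,4)=120 g(10,6)=45 g(10,8)=10 g(10,10)=1
t=11: g(11,-5)=110 g(11,-3)=319 g(11,-1)=461 g(11,1)=462 g(11,3)=330 g(11,5)=165 g(11,7)=55 g(11,9)=11 g(11,11)=1
t=12: g(12,-4)=429 g(12,-2)=780 g(12,0)=923 g(12,2)=792 g(12,4)=495 g(12,6)=220 g(12,8)=66 g(12,10)=12 g(12,12)=1
t=13: g(13,-5)=429 g(13,-3)=1209 g(13,-1)=1703 g(13,1)=1715 g(13,3)=1287 g(13,5)=715 g(13,7)=286 g(13,9)=78 g(13,11)=13 g(13,13)=1
t=14: g(14,-4)=1638 g(14,-2)=2912 g(14,0)=3418 g(14,2)=3002 g(14,4)=2002 g(14,6)=1001 g(14,8)=364 g(14,10)=91 g(14,12)=14 g(14,14)=1
t=15: g(15,-5)=1638 g(15,-3)=4550 g(15,-1)=6330 g(15,1)=6420 g(15,3)=5004 g(15,5)=3003 g(15,7)=1365 g(15,9)=455 g(15,11)=105 g(15,13)=15 g(15,15)=1
t=16: g(16,-4)=6188 g(16,-2)=10880 g(16,0)=12750 g(16,2)=11424 g(16,4)=8007 g(16,6)=4368 g(16,8)=1820 g(16,10)=560 g(16,12)=120 g(16,14)=16 g(16,16)=1
t=17: g(17,-5)=6188 g(17,-3)=17068 g(17,-1)=23630 g(17,1)=24174 g(17,3)=19431 g(17,5)=12375 g(17,7)=6188 g(17,9)=2380 g(17,11)=680 g(17,13)=136 g(17,15)=17 g(17,17)=1
t=18: g(18,-4)=23256 g(18,-2)=40698 g(18,0)=47804 g(18,2)=43605 g(18,4)=31806 g(18,6)=18563 g(18,8)=8568 g(18,10)=3060 g(18,12)=816 g(18,14)=153 g(18,16)=18 g(18,18)=1
t=19: g(19,-5)=23256 g(19,-3)=63954 g(19,-1)=88502 g(19,1)=91409 g(19,3)=75411 g(19,5)=50369 g(19,7)=27131 g(19,9)=11628 g(19,11)=3876 g(19,13)=969 g(19,15)=171 g(19,17)=19 g(19,19)=1
t=20: g(20,-4)=87210 g(20,-2)=152456 g(20,0)=179911 g(20,2)=166820 g(20,4)=125780 g(20,6)=77500 g(20,8)=38759 g(20,10)=15504 g(20,12)=4845 g(20,14)=1140 g(20,16)=190 g(20,18)=20 g(20,20)=1
t=21: g(21,-5)=87210 g(21,-3)=239666 g(21,-1)=332367 g(21,1)=346731 g(21,3)=292600 g(21,5)=203280 g(21,7)=116259 g(21,9)=54263 g(21,11)=20349 g(21,13)=5985 g(21,15)=1330 g(21,17)=210 g(21,19)=21 g(21,21)=1
t=22: g(22,-4)=326876 g(22,-2)=572033 g(22,0)=679098 g(22,2)=639331 g(22,4)=495880 g(22,6)=319539 g(22,8)=170522 g(22,10)=74612 g(22,12)=26334 g(22,14)=7315 g(22,16)=1540 g(22,18)=231 g(22,20)=22 g(22,22)=1
t=23: g(23,-5)=326876 g(23,-3)=898909 g(23,-1)=1251131 g(23,1)=1318429 g(23,3)=1135211 g(23,5)=815419 g(23,7)=490061 g(23,9)=245134 g(23,11)=100946 g(23,13)=33649 g(23,15)=8855 g(23,17)=1771 g(23,19)=253 g(23,21)=23 g(23,23)=1
t=24: g(24,-4)=1225785 g(24,-2)=2150040 g(24,0)=2569560 g(24,2)=2453640 g(24,4)=1950630 g(24,6)=1305480 g(24,8)=735195 g(24,10)=346080 g(24,12)=134595 g(24,14)=42504 g(24,16)=10626 g(24,18)=2024 g(24,20)=276 g(24,22)=24 g(24,24)=1
t=25: g(25,-5)=1225785 g(25,-3)=3375825 g(25,-1)=4719600 g(25,1)=5023200 g(25,3)=4404270 g(25,5)=3256110 g(25,7)=2040675 g(25,9)=1081275 g(25,11)=480675 g(25,13)=177099 g(25,15)=53130 g(25,17)=12650 g(25,19)=2300 g(25,21)=300 g(25,23)=25 g(25,25)=1
t=26: g(26,-4)=4601610 g(26,-2)=8095425 g(26,0)=9742800 g(26,2)=9427470 g(26,4)=7660380 g(26,6)=5296785 g(26,8)=3121950 g(26,10)=1561950 g(26,12)=657774 g(26,14)=230229 g(26,16)=65780 g(26,18)=14950 g(26,20)=2600 g(26,22)=325 g(26,24)=26 g(26,26)=1
t=27: g(27,-5)=4601610 g(27,-3)=12697035 g(27,-1)=17838225 g(27,1)=19170270 g(27,3)=17087850 g(27,5)=12957165 g(27,7)=8418735 g(27,9)=4683900 g(27,11)=2219724 g(27,13)=888003 g(27,15)=296009 g(27,17)=80730 g(27,19)=17550 g(27,21)=2925 g(27,23)=351 g(27,25)=27 g(27,27)=1
Paths never hitting -6: Σ_s g(27,s) = 100960110
Paths hitting -6: 2^27 - 100960110 = 33257618
P = 33257618/134217728 = 16628809/67108864

Answer: 16628809/67108864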